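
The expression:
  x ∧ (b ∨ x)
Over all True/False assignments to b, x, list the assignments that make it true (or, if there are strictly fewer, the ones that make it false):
is true only for:
  b=False, x=True;
  b=True, x=True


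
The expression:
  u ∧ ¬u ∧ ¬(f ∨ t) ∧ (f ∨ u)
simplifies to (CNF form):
False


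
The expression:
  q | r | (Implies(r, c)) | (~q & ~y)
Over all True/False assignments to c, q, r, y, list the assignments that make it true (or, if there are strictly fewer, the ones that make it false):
is always true.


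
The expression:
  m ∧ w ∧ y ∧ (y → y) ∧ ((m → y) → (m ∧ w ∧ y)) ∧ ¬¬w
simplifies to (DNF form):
m ∧ w ∧ y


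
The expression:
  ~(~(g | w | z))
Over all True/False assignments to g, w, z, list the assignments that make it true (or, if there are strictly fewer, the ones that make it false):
is false only for:
  g=False, w=False, z=False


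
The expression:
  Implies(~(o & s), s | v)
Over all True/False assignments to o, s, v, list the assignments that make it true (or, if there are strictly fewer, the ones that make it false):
is false only for:
  o=False, s=False, v=False;
  o=True, s=False, v=False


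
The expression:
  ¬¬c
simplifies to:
c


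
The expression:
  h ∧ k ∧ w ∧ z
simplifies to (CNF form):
h ∧ k ∧ w ∧ z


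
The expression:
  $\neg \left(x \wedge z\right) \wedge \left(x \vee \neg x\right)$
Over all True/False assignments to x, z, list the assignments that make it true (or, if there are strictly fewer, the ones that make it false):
is false only for:
  x=True, z=True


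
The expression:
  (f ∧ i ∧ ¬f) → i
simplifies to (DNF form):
True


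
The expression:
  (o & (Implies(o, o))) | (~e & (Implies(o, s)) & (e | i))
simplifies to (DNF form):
o | (i & ~e)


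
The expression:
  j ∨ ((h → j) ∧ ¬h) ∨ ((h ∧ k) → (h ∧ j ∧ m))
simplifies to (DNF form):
j ∨ ¬h ∨ ¬k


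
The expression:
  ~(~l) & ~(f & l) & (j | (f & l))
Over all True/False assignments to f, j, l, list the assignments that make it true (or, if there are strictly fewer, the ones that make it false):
is true only for:
  f=False, j=True, l=True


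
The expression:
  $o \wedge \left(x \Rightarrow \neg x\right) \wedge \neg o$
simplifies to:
$\text{False}$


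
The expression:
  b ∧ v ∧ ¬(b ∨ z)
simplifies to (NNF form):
False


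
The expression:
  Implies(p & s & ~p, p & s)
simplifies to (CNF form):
True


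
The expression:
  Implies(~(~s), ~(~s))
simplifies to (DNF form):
True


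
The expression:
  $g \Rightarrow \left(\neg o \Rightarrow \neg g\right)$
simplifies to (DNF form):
$o \vee \neg g$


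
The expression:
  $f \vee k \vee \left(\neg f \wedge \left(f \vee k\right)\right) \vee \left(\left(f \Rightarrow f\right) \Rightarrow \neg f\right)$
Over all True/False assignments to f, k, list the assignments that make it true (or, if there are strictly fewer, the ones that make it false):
is always true.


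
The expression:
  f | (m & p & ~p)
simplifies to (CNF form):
f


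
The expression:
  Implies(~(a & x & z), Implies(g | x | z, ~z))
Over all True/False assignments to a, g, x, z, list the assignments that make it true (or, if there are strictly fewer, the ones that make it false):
is false only for:
  a=False, g=False, x=False, z=True;
  a=False, g=False, x=True, z=True;
  a=False, g=True, x=False, z=True;
  a=False, g=True, x=True, z=True;
  a=True, g=False, x=False, z=True;
  a=True, g=True, x=False, z=True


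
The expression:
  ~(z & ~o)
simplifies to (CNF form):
o | ~z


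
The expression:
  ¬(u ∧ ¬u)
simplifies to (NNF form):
True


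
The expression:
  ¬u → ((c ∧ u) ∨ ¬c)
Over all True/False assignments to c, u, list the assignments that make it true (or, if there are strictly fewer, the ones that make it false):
is false only for:
  c=True, u=False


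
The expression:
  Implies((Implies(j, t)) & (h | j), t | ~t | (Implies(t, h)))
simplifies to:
True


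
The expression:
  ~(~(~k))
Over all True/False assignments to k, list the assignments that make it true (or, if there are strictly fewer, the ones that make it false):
is true only for:
  k=False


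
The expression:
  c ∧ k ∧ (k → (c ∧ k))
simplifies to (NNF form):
c ∧ k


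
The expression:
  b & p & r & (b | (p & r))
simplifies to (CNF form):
b & p & r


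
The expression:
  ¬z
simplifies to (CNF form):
¬z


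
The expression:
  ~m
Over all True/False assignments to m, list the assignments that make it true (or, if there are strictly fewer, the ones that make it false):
is true only for:
  m=False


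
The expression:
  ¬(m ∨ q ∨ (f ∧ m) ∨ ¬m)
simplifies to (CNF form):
False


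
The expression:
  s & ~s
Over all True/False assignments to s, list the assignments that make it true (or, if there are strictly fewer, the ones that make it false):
is never true.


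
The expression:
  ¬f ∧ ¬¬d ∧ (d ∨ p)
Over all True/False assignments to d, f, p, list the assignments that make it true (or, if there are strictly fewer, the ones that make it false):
is true only for:
  d=True, f=False, p=False;
  d=True, f=False, p=True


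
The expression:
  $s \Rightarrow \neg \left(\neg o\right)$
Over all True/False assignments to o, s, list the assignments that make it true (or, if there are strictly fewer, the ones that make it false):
is false only for:
  o=False, s=True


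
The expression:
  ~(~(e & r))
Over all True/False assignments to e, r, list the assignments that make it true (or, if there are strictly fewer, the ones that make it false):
is true only for:
  e=True, r=True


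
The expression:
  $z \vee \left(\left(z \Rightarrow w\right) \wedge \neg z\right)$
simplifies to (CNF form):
$\text{True}$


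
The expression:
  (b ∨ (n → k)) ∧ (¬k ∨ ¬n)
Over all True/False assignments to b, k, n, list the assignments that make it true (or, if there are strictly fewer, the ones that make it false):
is false only for:
  b=False, k=False, n=True;
  b=False, k=True, n=True;
  b=True, k=True, n=True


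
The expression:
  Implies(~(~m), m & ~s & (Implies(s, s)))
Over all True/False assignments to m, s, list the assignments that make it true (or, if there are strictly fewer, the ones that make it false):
is false only for:
  m=True, s=True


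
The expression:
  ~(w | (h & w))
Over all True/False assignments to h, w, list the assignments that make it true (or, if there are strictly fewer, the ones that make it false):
is true only for:
  h=False, w=False;
  h=True, w=False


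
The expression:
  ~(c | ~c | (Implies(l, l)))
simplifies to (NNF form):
False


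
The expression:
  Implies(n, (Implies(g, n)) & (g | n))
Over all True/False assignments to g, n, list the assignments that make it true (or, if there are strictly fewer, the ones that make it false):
is always true.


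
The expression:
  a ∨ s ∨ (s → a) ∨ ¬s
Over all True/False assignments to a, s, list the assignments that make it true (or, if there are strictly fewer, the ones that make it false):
is always true.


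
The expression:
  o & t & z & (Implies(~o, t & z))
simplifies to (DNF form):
o & t & z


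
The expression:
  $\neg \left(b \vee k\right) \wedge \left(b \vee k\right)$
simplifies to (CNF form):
$\text{False}$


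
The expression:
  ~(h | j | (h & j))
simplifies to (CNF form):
~h & ~j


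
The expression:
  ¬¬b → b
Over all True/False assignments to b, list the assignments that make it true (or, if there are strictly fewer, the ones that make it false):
is always true.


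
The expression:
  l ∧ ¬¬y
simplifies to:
l ∧ y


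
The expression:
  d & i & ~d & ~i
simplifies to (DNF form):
False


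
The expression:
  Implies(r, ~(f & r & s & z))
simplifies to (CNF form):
~f | ~r | ~s | ~z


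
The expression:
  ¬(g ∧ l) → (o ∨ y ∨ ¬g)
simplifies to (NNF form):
l ∨ o ∨ y ∨ ¬g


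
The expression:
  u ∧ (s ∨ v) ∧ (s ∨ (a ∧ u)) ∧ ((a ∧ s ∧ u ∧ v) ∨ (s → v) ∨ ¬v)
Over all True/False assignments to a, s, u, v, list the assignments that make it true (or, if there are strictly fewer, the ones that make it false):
is true only for:
  a=False, s=True, u=True, v=False;
  a=False, s=True, u=True, v=True;
  a=True, s=False, u=True, v=True;
  a=True, s=True, u=True, v=False;
  a=True, s=True, u=True, v=True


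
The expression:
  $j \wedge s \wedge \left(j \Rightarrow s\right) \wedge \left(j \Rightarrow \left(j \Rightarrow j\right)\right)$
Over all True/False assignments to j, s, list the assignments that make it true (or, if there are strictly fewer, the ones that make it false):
is true only for:
  j=True, s=True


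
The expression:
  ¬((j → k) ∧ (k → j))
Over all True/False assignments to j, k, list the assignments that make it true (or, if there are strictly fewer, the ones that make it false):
is true only for:
  j=False, k=True;
  j=True, k=False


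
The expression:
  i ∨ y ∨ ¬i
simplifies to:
True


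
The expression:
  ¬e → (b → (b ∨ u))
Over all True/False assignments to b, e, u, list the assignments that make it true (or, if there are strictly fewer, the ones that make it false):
is always true.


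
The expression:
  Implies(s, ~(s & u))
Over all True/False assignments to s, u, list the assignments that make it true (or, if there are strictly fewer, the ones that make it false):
is false only for:
  s=True, u=True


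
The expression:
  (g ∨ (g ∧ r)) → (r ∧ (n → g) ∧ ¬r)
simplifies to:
¬g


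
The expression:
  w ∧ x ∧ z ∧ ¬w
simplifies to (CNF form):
False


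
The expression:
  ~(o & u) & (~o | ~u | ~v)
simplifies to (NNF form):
~o | ~u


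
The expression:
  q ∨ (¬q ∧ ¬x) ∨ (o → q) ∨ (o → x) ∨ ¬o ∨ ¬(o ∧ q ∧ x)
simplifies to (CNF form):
True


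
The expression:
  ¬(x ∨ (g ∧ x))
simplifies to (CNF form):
¬x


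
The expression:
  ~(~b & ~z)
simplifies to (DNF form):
b | z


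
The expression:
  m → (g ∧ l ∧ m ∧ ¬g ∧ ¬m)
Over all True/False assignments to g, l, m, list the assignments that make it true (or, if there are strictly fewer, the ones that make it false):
is true only for:
  g=False, l=False, m=False;
  g=False, l=True, m=False;
  g=True, l=False, m=False;
  g=True, l=True, m=False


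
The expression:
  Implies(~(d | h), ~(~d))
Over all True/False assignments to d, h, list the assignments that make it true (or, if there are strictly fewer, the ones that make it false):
is false only for:
  d=False, h=False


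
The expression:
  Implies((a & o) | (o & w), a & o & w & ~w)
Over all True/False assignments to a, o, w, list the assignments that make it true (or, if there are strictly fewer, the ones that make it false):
is false only for:
  a=False, o=True, w=True;
  a=True, o=True, w=False;
  a=True, o=True, w=True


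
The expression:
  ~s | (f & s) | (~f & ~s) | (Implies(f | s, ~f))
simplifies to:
True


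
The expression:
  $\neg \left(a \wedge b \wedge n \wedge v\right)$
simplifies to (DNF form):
$\neg a \vee \neg b \vee \neg n \vee \neg v$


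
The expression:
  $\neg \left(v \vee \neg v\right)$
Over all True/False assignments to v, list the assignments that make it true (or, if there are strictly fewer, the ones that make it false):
is never true.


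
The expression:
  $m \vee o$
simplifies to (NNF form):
$m \vee o$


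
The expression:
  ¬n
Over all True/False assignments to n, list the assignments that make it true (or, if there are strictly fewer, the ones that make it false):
is true only for:
  n=False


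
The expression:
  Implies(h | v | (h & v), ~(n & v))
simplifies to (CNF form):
~n | ~v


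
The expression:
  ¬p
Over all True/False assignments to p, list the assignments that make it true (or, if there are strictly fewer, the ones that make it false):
is true only for:
  p=False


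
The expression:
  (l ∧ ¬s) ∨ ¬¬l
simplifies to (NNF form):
l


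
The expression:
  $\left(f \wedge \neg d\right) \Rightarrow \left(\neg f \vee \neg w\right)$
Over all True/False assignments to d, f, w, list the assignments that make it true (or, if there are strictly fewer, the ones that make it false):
is false only for:
  d=False, f=True, w=True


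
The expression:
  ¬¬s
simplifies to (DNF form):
s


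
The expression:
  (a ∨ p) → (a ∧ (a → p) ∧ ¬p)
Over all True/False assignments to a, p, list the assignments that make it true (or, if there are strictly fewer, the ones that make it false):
is true only for:
  a=False, p=False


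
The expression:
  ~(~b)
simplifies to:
b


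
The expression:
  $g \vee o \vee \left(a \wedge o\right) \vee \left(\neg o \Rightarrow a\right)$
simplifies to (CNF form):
$a \vee g \vee o$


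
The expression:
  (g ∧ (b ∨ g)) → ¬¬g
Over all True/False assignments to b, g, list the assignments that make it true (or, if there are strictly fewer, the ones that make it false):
is always true.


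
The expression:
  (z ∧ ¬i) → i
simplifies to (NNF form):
i ∨ ¬z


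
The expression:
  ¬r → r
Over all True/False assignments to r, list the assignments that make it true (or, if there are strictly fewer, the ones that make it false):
is true only for:
  r=True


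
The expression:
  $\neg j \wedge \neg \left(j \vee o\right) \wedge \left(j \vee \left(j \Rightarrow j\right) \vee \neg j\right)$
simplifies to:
$\neg j \wedge \neg o$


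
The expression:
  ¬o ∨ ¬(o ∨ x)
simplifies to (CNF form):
¬o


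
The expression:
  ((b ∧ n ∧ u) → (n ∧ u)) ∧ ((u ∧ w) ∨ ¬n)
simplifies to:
(u ∧ w) ∨ ¬n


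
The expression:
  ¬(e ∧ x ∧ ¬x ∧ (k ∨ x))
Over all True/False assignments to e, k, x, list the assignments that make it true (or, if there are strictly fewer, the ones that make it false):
is always true.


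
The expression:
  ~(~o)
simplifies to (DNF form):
o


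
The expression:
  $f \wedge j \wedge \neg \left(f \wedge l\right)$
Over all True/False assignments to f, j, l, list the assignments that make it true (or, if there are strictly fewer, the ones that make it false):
is true only for:
  f=True, j=True, l=False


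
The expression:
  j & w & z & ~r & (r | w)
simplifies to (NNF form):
j & w & z & ~r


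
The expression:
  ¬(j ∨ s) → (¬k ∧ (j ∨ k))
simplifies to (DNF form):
j ∨ s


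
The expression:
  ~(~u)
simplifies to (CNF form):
u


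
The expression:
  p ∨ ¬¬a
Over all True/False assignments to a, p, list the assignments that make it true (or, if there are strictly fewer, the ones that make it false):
is false only for:
  a=False, p=False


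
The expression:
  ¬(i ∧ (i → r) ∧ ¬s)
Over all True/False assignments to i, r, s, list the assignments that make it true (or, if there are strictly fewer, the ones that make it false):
is false only for:
  i=True, r=True, s=False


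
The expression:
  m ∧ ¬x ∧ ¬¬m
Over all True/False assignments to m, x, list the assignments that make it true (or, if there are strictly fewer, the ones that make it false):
is true only for:
  m=True, x=False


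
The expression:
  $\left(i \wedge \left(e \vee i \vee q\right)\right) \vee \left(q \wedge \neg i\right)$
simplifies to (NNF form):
$i \vee q$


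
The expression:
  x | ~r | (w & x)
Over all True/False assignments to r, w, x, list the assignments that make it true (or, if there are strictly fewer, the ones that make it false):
is false only for:
  r=True, w=False, x=False;
  r=True, w=True, x=False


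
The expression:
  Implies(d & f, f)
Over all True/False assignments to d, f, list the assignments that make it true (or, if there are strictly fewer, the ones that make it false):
is always true.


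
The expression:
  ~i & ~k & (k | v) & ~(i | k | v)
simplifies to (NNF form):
False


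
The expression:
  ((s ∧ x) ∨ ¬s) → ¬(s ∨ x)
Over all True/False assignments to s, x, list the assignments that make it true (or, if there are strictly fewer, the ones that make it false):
is true only for:
  s=False, x=False;
  s=True, x=False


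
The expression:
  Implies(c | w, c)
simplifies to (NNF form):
c | ~w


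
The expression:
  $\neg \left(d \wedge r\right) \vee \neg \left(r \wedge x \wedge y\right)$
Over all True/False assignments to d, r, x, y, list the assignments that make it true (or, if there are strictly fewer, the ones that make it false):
is false only for:
  d=True, r=True, x=True, y=True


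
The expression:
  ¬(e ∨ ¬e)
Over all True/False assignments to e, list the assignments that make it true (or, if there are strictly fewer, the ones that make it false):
is never true.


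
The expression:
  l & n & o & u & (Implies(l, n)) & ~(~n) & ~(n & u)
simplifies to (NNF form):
False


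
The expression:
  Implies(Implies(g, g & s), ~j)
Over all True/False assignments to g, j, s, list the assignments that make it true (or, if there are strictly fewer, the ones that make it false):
is false only for:
  g=False, j=True, s=False;
  g=False, j=True, s=True;
  g=True, j=True, s=True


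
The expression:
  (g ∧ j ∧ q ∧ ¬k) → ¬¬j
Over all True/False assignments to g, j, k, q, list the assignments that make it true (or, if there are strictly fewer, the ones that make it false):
is always true.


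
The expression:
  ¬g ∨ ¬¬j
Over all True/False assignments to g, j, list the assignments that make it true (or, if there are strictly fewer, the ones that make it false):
is false only for:
  g=True, j=False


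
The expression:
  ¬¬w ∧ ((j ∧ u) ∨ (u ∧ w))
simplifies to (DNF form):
u ∧ w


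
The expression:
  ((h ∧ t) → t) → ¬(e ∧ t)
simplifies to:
¬e ∨ ¬t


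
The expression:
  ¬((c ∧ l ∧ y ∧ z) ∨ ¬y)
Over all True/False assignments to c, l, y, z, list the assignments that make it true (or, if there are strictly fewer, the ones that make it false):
is true only for:
  c=False, l=False, y=True, z=False;
  c=False, l=False, y=True, z=True;
  c=False, l=True, y=True, z=False;
  c=False, l=True, y=True, z=True;
  c=True, l=False, y=True, z=False;
  c=True, l=False, y=True, z=True;
  c=True, l=True, y=True, z=False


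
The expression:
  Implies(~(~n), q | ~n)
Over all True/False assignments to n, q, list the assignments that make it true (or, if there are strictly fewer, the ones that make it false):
is false only for:
  n=True, q=False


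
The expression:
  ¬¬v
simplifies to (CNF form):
v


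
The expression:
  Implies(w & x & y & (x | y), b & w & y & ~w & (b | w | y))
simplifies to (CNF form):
~w | ~x | ~y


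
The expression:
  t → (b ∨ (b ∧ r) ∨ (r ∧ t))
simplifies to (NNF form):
b ∨ r ∨ ¬t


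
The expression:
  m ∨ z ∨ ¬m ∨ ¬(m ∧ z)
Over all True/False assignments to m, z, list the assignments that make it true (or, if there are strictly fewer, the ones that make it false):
is always true.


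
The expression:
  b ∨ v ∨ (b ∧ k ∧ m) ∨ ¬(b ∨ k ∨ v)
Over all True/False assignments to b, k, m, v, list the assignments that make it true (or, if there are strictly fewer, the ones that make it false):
is false only for:
  b=False, k=True, m=False, v=False;
  b=False, k=True, m=True, v=False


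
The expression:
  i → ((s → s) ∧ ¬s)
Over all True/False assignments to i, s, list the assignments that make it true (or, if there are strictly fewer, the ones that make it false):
is false only for:
  i=True, s=True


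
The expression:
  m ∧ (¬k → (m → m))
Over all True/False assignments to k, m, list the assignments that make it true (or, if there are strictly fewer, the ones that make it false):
is true only for:
  k=False, m=True;
  k=True, m=True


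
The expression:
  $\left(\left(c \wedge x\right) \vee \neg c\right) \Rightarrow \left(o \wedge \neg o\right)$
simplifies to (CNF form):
$c \wedge \neg x$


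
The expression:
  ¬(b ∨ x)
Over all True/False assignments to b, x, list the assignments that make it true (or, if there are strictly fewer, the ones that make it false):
is true only for:
  b=False, x=False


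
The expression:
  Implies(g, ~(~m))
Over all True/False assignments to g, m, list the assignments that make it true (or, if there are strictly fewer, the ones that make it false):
is false only for:
  g=True, m=False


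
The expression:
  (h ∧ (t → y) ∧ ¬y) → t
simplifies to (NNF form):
t ∨ y ∨ ¬h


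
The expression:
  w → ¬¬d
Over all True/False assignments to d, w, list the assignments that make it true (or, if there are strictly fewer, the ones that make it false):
is false only for:
  d=False, w=True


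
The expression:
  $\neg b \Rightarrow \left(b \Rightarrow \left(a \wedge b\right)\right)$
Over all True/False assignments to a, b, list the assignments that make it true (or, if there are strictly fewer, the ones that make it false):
is always true.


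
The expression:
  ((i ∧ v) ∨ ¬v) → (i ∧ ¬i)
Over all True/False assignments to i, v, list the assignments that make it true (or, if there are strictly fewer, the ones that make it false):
is true only for:
  i=False, v=True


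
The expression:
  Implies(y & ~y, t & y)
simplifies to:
True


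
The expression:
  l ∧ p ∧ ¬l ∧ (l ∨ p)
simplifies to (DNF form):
False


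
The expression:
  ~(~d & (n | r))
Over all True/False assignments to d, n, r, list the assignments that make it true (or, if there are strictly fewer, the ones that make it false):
is false only for:
  d=False, n=False, r=True;
  d=False, n=True, r=False;
  d=False, n=True, r=True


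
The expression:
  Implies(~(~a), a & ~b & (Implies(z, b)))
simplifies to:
~a | (~b & ~z)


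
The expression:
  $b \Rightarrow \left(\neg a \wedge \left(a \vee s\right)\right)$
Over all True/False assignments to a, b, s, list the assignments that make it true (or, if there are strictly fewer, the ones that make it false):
is false only for:
  a=False, b=True, s=False;
  a=True, b=True, s=False;
  a=True, b=True, s=True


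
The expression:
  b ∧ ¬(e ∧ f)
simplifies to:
b ∧ (¬e ∨ ¬f)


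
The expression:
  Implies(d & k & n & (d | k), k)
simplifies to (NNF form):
True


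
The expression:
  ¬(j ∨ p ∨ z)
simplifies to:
¬j ∧ ¬p ∧ ¬z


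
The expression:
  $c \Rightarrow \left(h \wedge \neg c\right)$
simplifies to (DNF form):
$\neg c$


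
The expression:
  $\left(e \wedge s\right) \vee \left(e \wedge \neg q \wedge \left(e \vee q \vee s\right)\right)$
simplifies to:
$e \wedge \left(s \vee \neg q\right)$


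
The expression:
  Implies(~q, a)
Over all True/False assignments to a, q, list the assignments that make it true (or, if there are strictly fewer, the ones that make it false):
is false only for:
  a=False, q=False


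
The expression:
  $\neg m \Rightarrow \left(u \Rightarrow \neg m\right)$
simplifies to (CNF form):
$\text{True}$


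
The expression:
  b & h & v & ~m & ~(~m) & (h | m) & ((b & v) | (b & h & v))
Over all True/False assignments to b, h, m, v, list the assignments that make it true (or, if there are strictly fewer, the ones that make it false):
is never true.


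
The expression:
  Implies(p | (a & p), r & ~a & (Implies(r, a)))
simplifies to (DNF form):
~p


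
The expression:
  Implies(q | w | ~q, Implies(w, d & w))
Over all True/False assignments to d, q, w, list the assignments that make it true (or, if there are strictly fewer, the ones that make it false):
is false only for:
  d=False, q=False, w=True;
  d=False, q=True, w=True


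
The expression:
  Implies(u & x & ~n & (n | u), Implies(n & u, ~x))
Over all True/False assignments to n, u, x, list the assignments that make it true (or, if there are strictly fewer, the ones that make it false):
is always true.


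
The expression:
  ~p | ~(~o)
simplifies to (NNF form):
o | ~p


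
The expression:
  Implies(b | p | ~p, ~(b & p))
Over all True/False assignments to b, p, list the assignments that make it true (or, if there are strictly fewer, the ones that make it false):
is false only for:
  b=True, p=True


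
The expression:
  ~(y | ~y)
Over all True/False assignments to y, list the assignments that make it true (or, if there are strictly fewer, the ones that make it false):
is never true.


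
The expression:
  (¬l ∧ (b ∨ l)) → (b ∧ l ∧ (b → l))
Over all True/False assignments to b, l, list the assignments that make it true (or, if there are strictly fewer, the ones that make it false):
is false only for:
  b=True, l=False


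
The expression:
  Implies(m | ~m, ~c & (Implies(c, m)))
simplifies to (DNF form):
~c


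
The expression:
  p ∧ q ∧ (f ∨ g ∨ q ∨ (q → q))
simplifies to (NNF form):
p ∧ q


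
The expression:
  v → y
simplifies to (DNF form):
y ∨ ¬v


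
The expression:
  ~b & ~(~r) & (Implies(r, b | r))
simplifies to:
r & ~b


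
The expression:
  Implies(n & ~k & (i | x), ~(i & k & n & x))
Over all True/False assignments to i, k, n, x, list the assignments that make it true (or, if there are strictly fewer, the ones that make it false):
is always true.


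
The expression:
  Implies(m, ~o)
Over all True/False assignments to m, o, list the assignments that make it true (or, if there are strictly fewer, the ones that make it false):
is false only for:
  m=True, o=True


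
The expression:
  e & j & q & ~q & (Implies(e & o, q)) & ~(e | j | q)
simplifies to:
False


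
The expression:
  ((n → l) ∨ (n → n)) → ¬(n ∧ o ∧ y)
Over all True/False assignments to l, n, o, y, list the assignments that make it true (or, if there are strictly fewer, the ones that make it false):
is false only for:
  l=False, n=True, o=True, y=True;
  l=True, n=True, o=True, y=True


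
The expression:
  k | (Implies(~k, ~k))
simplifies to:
True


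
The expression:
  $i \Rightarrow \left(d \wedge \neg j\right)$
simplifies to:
$\left(d \wedge \neg j\right) \vee \neg i$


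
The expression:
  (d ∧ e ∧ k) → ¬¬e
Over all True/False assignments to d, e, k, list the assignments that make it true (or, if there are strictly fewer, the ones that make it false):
is always true.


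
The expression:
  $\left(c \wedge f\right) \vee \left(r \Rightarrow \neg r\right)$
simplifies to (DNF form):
$\left(c \wedge f\right) \vee \neg r$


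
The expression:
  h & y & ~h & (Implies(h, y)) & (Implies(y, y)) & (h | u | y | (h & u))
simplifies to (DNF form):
False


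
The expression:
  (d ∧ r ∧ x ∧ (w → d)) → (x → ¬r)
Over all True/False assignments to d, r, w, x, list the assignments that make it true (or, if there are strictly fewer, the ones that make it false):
is false only for:
  d=True, r=True, w=False, x=True;
  d=True, r=True, w=True, x=True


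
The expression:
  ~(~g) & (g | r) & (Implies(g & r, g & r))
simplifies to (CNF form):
g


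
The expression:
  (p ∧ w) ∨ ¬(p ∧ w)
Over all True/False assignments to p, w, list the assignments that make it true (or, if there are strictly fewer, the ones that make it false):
is always true.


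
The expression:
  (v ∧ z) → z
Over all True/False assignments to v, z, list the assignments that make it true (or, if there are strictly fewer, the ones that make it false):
is always true.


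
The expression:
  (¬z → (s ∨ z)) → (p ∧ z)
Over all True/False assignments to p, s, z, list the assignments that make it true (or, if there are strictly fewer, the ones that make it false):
is true only for:
  p=False, s=False, z=False;
  p=True, s=False, z=False;
  p=True, s=False, z=True;
  p=True, s=True, z=True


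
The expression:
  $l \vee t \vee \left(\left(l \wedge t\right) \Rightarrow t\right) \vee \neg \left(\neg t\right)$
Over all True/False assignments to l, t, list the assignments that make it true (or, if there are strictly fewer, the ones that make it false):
is always true.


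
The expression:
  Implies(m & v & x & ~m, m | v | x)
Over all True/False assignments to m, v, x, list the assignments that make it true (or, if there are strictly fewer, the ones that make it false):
is always true.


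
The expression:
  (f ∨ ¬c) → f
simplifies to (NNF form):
c ∨ f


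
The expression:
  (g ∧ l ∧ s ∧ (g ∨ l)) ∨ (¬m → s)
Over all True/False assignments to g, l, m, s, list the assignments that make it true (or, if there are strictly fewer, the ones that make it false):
is false only for:
  g=False, l=False, m=False, s=False;
  g=False, l=True, m=False, s=False;
  g=True, l=False, m=False, s=False;
  g=True, l=True, m=False, s=False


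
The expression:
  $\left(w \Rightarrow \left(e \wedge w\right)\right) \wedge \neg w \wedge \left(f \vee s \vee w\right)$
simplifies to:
$\neg w \wedge \left(f \vee s\right)$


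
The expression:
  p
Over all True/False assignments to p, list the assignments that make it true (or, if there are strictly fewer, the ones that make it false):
is true only for:
  p=True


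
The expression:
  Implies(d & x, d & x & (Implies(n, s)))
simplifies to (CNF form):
s | ~d | ~n | ~x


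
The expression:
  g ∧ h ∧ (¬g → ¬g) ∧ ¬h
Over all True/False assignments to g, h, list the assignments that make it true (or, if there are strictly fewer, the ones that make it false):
is never true.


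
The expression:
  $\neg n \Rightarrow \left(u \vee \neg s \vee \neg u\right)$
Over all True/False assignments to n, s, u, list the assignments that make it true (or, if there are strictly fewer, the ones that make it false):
is always true.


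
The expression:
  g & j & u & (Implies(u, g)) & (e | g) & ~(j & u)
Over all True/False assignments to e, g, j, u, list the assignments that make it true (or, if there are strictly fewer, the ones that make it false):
is never true.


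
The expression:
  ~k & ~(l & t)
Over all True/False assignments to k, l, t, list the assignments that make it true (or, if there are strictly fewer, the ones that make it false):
is true only for:
  k=False, l=False, t=False;
  k=False, l=False, t=True;
  k=False, l=True, t=False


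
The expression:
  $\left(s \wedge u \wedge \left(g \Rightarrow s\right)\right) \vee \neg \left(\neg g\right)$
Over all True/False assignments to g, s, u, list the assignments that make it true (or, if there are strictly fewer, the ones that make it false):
is false only for:
  g=False, s=False, u=False;
  g=False, s=False, u=True;
  g=False, s=True, u=False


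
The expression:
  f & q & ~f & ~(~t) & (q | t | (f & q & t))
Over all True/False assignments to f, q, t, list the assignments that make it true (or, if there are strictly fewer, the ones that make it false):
is never true.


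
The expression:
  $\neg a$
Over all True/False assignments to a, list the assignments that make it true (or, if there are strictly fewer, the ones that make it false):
is true only for:
  a=False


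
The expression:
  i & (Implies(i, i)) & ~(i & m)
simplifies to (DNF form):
i & ~m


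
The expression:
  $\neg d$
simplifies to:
$\neg d$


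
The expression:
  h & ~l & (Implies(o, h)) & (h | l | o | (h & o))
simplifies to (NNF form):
h & ~l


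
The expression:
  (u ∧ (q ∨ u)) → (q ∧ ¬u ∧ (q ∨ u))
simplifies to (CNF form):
¬u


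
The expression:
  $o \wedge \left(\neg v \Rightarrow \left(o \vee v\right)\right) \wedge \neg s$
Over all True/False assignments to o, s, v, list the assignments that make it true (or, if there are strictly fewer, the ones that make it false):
is true only for:
  o=True, s=False, v=False;
  o=True, s=False, v=True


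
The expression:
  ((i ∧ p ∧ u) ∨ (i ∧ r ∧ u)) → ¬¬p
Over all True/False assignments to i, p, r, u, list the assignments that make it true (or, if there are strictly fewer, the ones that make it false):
is false only for:
  i=True, p=False, r=True, u=True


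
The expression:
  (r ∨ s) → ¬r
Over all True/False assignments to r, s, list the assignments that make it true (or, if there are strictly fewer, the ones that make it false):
is true only for:
  r=False, s=False;
  r=False, s=True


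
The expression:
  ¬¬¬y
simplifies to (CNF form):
¬y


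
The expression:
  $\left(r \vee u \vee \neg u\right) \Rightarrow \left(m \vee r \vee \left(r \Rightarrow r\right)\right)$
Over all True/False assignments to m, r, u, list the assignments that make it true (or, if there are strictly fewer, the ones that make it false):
is always true.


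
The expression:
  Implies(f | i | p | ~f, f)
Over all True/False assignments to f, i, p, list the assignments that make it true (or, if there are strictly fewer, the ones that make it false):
is true only for:
  f=True, i=False, p=False;
  f=True, i=False, p=True;
  f=True, i=True, p=False;
  f=True, i=True, p=True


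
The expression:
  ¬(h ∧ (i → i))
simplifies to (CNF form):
¬h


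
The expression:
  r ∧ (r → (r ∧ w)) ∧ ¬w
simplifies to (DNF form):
False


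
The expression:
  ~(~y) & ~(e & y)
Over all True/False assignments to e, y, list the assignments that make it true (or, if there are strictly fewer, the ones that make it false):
is true only for:
  e=False, y=True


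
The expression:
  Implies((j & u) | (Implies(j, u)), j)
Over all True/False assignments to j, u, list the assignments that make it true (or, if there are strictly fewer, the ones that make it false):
is true only for:
  j=True, u=False;
  j=True, u=True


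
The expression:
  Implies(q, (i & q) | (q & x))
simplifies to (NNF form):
i | x | ~q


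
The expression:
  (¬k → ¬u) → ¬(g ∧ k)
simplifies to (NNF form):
¬g ∨ ¬k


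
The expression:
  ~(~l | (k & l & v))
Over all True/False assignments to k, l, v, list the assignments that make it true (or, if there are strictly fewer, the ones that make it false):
is true only for:
  k=False, l=True, v=False;
  k=False, l=True, v=True;
  k=True, l=True, v=False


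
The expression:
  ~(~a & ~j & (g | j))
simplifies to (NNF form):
a | j | ~g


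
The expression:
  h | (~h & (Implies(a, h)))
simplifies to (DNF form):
h | ~a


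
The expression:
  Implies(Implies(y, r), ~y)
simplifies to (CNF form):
~r | ~y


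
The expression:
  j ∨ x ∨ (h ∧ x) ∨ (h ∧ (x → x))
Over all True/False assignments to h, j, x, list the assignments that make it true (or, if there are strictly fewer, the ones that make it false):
is false only for:
  h=False, j=False, x=False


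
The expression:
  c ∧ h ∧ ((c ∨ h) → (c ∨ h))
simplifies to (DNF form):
c ∧ h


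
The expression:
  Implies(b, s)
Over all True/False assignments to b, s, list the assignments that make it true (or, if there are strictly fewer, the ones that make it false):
is false only for:
  b=True, s=False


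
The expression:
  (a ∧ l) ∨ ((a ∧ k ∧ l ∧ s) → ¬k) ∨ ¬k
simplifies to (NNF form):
True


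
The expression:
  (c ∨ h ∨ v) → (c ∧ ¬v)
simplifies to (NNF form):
¬v ∧ (c ∨ ¬h)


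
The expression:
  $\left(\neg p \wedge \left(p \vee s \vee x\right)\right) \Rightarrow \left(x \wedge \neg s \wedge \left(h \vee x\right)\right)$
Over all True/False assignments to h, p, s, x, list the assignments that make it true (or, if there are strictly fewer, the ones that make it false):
is false only for:
  h=False, p=False, s=True, x=False;
  h=False, p=False, s=True, x=True;
  h=True, p=False, s=True, x=False;
  h=True, p=False, s=True, x=True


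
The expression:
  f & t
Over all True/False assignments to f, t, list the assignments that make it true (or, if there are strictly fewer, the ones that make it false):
is true only for:
  f=True, t=True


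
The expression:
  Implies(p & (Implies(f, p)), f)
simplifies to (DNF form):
f | ~p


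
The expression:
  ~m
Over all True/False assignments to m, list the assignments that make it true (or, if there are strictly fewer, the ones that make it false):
is true only for:
  m=False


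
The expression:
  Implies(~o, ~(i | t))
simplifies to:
o | (~i & ~t)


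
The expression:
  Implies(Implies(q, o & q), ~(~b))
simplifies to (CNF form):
(b | q) & (b | ~o)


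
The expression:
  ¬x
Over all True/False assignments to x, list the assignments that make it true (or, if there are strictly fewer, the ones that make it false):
is true only for:
  x=False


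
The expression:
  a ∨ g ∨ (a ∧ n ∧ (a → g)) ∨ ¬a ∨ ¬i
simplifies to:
True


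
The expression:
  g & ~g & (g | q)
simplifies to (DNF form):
False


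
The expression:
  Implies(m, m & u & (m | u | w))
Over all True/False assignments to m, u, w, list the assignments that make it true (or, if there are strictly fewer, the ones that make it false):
is false only for:
  m=True, u=False, w=False;
  m=True, u=False, w=True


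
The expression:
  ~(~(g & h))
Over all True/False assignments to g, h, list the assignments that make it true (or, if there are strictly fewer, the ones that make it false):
is true only for:
  g=True, h=True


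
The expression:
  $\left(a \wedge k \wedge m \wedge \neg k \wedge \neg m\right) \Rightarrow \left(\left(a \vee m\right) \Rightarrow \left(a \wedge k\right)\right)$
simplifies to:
$\text{True}$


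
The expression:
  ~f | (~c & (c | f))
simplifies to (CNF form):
~c | ~f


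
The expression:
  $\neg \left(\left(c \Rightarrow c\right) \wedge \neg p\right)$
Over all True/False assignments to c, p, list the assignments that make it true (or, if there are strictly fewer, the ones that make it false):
is true only for:
  c=False, p=True;
  c=True, p=True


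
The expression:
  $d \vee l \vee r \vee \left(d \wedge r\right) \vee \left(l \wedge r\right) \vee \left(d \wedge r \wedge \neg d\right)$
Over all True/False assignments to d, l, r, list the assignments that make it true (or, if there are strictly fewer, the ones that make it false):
is false only for:
  d=False, l=False, r=False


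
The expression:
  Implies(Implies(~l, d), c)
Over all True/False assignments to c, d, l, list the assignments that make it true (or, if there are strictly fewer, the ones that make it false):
is false only for:
  c=False, d=False, l=True;
  c=False, d=True, l=False;
  c=False, d=True, l=True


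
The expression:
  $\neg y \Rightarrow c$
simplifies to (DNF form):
$c \vee y$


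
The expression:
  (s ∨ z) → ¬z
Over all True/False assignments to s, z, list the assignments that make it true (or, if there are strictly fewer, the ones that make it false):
is true only for:
  s=False, z=False;
  s=True, z=False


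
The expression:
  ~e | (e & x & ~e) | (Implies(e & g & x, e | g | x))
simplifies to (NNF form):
True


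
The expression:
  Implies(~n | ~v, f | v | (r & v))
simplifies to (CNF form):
f | v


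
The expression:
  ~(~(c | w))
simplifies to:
c | w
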